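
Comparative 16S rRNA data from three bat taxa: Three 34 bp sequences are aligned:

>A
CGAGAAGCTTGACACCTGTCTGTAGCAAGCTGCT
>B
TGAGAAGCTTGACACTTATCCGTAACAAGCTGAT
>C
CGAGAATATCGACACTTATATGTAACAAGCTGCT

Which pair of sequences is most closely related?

A and B

A–B: 6/34 differ, p = 0.176, d = 0.201.
A–C: 7/34 differ, p = 0.206, d = 0.241.
B–C: 7/34 differ, p = 0.206, d = 0.241.
The smallest distance is between A and B.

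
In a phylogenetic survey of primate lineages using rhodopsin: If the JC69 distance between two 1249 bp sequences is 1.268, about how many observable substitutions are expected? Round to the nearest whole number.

764

Invert JC69: p = (3/4)(1 − e^(−4d/3)) = 0.75 × (1 − e^(-1.690667)) = 0.75 × (1 − 0.184396) = 0.611703.
Expected differing sites = pL ≈ 0.611703 × 1249 = 764.017047 ≈ 764.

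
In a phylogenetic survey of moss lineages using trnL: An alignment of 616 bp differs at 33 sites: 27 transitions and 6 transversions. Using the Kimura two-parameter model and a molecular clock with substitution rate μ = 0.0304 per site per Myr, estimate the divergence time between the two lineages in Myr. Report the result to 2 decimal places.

P = 27/616 ≈ 0.043831 and Q = 6/616 ≈ 0.00974.
Under the Kimura two-parameter model, d = −½ ln(1 − 2P − Q) − ¼ ln(1 − 2Q).
1 − 2P − Q = 0.902598, giving −½ ln(0.902598) = 0.051239.
1 − 2Q = 0.98052, giving −¼ ln(0.98052) = 0.004918.
d = 0.051239 + 0.004918 = 0.056157.
Under a molecular clock d = 2μt, so t = d/(2μ) = 0.056157 / (2 × 0.0304) = 0.92 Myr.

0.92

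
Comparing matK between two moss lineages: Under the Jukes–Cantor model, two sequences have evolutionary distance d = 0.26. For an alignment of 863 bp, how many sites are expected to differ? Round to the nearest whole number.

190

Invert JC69: p = (3/4)(1 − e^(−4d/3)) = 0.75 × (1 − e^(-0.346667)) = 0.75 × (1 − 0.707041) = 0.219719.
Expected differing sites = pL ≈ 0.219719 × 863 = 189.617497 ≈ 190.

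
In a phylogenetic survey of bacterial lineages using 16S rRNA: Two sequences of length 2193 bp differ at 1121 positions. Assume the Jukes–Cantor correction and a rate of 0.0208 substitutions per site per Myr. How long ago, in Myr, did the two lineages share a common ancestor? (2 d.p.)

p = 1121/2193 ≈ 0.511172.
d = −(3/4) ln(1 − 4p/3) = −0.75 ln(1 − 0.681563) = −0.75 ln(0.318437)
  = −0.75 × (-1.144331) = 0.858248 substitutions/site.
Under a molecular clock d = 2μt, so t = d/(2μ) = 0.858248 / (2 × 0.0208) = 20.63 Myr.

20.63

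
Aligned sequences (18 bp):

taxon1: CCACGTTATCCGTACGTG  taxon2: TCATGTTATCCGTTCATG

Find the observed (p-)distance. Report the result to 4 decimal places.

The sequences differ at 4 of 18 positions (sites 1, 4, 14, 16).
p = 4/18 = 0.222222… ≈ 0.2222 (to 4 d.p.).

0.2222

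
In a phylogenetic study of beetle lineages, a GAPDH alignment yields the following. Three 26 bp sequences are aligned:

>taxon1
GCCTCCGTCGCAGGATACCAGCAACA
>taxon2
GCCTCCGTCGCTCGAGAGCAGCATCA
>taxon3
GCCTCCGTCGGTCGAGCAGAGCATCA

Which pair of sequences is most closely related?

taxon1–taxon2: 5/26 differ, p = 0.192, d = 0.222.
taxon1–taxon3: 8/26 differ, p = 0.308, d = 0.396.
taxon2–taxon3: 4/26 differ, p = 0.154, d = 0.172.
The smallest distance is between taxon2 and taxon3.

taxon2 and taxon3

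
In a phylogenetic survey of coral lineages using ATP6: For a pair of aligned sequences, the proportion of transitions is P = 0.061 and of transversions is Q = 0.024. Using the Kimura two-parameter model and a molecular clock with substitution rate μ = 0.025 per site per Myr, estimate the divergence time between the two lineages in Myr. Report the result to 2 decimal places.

1.82

Under the Kimura two-parameter model, d = −½ ln(1 − 2P − Q) − ¼ ln(1 − 2Q).
1 − 2P − Q = 0.854, giving −½ ln(0.854) = 0.078912.
1 − 2Q = 0.952, giving −¼ ln(0.952) = 0.012298.
d = 0.078912 + 0.012298 = 0.091210.
Under a molecular clock d = 2μt, so t = d/(2μ) = 0.091210 / (2 × 0.025) = 1.82 Myr.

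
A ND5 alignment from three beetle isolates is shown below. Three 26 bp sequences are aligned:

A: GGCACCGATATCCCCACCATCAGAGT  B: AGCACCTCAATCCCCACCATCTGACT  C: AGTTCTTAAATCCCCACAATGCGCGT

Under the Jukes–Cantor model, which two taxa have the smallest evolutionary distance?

A and B

A–B: 6/26 differ, p = 0.231, d = 0.276.
A–C: 10/26 differ, p = 0.385, d = 0.539.
B–C: 9/26 differ, p = 0.346, d = 0.464.
The smallest distance is between A and B.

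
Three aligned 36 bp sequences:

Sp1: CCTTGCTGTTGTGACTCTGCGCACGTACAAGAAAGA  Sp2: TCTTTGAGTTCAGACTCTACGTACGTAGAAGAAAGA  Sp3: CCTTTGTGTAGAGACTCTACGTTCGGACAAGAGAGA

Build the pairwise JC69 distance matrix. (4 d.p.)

Sp1–Sp2: 9/36 sites differ → p = 0.25, d = −0.75 ln(1 − 0.333333) = 0.304098 ≈ 0.3041.
Sp1–Sp3: 9/36 sites differ → p = 0.25, d = −0.75 ln(1 − 0.333333) = 0.304098 ≈ 0.3041.
Sp2–Sp3: 8/36 sites differ → p ≈ 0.222222, d = −0.75 ln(1 − 0.296296) = 0.263548 ≈ 0.2635.

d(Sp1,Sp2) = 0.3041, d(Sp1,Sp3) = 0.3041, d(Sp2,Sp3) = 0.2635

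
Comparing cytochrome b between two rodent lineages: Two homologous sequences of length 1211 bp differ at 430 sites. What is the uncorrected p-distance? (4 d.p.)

p = 430/1211 = 0.355078… ≈ 0.3551 (to 4 d.p.).

0.3551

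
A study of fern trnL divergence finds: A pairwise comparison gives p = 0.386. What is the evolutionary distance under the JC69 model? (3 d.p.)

d = −(3/4) ln(1 − 4p/3) = −0.75 ln(1 − 0.514667) = −0.75 ln(0.485333)
  = −0.75 × (-0.722920) = 0.542190 substitutions/site.

0.542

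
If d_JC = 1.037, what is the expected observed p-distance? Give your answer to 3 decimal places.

0.562

p = (3/4)(1 − e^(−4d/3)) = 0.75 × (1 − e^(-1.382667)) = 0.75 × (1 − 0.250908) = 0.561819.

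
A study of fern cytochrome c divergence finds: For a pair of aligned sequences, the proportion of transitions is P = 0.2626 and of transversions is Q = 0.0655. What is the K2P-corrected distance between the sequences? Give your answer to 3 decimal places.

0.482

Under the Kimura two-parameter model, d = −½ ln(1 − 2P − Q) − ¼ ln(1 − 2Q).
1 − 2P − Q = 0.4093, giving −½ ln(0.4093) = 0.446653.
1 − 2Q = 0.869, giving −¼ ln(0.869) = 0.035103.
d = 0.446653 + 0.035103 = 0.481756.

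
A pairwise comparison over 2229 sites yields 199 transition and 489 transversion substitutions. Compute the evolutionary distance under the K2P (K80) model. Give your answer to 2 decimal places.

P = 199/2229 ≈ 0.089278 and Q = 489/2229 ≈ 0.219381.
Under the Kimura two-parameter model, d = −½ ln(1 − 2P − Q) − ¼ ln(1 − 2Q).
1 − 2P − Q = 0.602063, giving −½ ln(0.602063) = 0.253697.
1 − 2Q = 0.561238, giving −¼ ln(0.561238) = 0.144403.
d = 0.253697 + 0.144403 = 0.398100.

0.40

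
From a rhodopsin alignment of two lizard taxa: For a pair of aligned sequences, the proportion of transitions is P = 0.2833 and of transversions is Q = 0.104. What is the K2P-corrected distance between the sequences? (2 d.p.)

Under the Kimura two-parameter model, d = −½ ln(1 − 2P − Q) − ¼ ln(1 − 2Q).
1 − 2P − Q = 0.3294, giving −½ ln(0.3294) = 0.555241.
1 − 2Q = 0.792, giving −¼ ln(0.792) = 0.058298.
d = 0.555241 + 0.058298 = 0.613539.

0.61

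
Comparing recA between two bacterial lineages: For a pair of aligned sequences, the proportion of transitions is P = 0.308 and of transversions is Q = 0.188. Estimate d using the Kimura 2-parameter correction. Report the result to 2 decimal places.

Under the Kimura two-parameter model, d = −½ ln(1 − 2P − Q) − ¼ ln(1 − 2Q).
1 − 2P − Q = 0.196, giving −½ ln(0.196) = 0.814820.
1 − 2Q = 0.624, giving −¼ ln(0.624) = 0.117901.
d = 0.814820 + 0.117901 = 0.932721.

0.93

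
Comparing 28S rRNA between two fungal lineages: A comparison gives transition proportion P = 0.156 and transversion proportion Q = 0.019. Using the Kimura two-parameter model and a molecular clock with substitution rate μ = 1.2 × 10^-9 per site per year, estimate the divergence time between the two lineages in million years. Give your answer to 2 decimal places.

Under the Kimura two-parameter model, d = −½ ln(1 − 2P − Q) − ¼ ln(1 − 2Q).
1 − 2P − Q = 0.669, giving −½ ln(0.669) = 0.200986.
1 − 2Q = 0.962, giving −¼ ln(0.962) = 0.009685.
d = 0.200986 + 0.009685 = 0.210671.
Under a molecular clock d = 2μt, so t = d/(2μ) = 0.210671 / (2 × 1.2 × 10^-9) = 87.78 million years.

87.78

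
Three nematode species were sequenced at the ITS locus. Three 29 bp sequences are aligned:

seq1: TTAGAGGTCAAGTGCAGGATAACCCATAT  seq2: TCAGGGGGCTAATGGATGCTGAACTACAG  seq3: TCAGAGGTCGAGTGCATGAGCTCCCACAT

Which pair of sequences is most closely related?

seq1 and seq3

seq1–seq2: 13/29 differ, p = 0.448, d = 0.683.
seq1–seq3: 7/29 differ, p = 0.241, d = 0.291.
seq2–seq3: 12/29 differ, p = 0.414, d = 0.602.
The smallest distance is between seq1 and seq3.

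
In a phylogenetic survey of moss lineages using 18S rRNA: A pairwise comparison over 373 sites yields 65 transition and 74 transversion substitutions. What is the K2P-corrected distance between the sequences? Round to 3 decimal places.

0.522

P = 65/373 ≈ 0.174263 and Q = 74/373 ≈ 0.198391.
Under the Kimura two-parameter model, d = −½ ln(1 − 2P − Q) − ¼ ln(1 − 2Q).
1 − 2P − Q = 0.453083, giving −½ ln(0.453083) = 0.395840.
1 − 2Q = 0.603218, giving −¼ ln(0.603218) = 0.126369.
d = 0.395840 + 0.126369 = 0.522209.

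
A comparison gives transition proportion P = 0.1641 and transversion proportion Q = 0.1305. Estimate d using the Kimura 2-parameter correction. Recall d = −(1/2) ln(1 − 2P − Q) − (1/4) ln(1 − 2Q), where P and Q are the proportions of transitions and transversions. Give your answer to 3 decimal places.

Under the Kimura two-parameter model, d = −½ ln(1 − 2P − Q) − ¼ ln(1 − 2Q).
1 − 2P − Q = 0.5413, giving −½ ln(0.5413) = 0.306891.
1 − 2Q = 0.739, giving −¼ ln(0.739) = 0.075614.
d = 0.306891 + 0.075614 = 0.382505.

0.383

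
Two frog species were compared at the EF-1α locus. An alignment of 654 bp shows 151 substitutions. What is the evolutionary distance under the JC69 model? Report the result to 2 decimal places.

p = 151/654 ≈ 0.230887.
d = −(3/4) ln(1 − 4p/3) = −0.75 ln(1 − 0.307849) = −0.75 ln(0.692151)
  = −0.75 × (-0.367951) = 0.275963 substitutions/site.

0.28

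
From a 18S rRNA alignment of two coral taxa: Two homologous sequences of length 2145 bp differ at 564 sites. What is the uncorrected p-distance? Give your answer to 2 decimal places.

0.26

p = 564/2145 = 0.262937… ≈ 0.26 (to 2 d.p.).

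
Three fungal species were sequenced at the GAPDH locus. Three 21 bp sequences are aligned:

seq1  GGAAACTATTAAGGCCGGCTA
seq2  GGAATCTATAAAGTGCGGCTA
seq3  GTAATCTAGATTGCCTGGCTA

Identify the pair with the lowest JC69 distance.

seq1 and seq2

seq1–seq2: 4/21 differ, p = 0.190, d = 0.220.
seq1–seq3: 8/21 differ, p = 0.381, d = 0.532.
seq2–seq3: 7/21 differ, p = 0.333, d = 0.441.
The smallest distance is between seq1 and seq2.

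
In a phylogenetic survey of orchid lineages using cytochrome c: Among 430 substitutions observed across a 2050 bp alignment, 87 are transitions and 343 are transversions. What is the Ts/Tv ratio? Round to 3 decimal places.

0.254

R = 87/343 = 0.253644… ≈ 0.254 (to 3 d.p.).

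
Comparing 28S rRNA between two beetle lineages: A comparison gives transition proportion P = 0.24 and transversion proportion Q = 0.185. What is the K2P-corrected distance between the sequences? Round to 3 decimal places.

0.662

Under the Kimura two-parameter model, d = −½ ln(1 − 2P − Q) − ¼ ln(1 − 2Q).
1 − 2P − Q = 0.335, giving −½ ln(0.335) = 0.546812.
1 − 2Q = 0.63, giving −¼ ln(0.63) = 0.115509.
d = 0.546812 + 0.115509 = 0.662321.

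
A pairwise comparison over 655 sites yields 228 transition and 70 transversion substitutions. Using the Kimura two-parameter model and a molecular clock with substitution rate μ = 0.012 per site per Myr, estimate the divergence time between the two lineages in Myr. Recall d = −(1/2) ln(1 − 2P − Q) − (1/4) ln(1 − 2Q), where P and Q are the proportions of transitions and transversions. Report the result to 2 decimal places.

P = 228/655 ≈ 0.348092 and Q = 70/655 ≈ 0.10687.
Under the Kimura two-parameter model, d = −½ ln(1 − 2P − Q) − ¼ ln(1 − 2Q).
1 − 2P − Q = 0.196946, giving −½ ln(0.196946) = 0.812413.
1 − 2Q = 0.78626, giving −¼ ln(0.78626) = 0.060117.
d = 0.812413 + 0.060117 = 0.872530.
Under a molecular clock d = 2μt, so t = d/(2μ) = 0.872530 / (2 × 0.012) = 36.36 Myr.

36.36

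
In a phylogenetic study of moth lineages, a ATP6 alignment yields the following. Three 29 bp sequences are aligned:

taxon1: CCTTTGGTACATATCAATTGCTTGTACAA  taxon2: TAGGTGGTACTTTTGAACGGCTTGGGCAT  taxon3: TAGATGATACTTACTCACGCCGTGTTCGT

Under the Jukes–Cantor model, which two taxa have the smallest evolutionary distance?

taxon2 and taxon3

taxon1–taxon2: 12/29 differ, p = 0.414, d = 0.602.
taxon1–taxon3: 16/29 differ, p = 0.552, d = 0.998.
taxon2–taxon3: 11/29 differ, p = 0.379, d = 0.529.
The smallest distance is between taxon2 and taxon3.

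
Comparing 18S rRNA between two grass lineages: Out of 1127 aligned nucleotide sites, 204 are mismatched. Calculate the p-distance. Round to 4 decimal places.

p = 204/1127 = 0.181011… ≈ 0.1810 (to 4 d.p.).

0.1810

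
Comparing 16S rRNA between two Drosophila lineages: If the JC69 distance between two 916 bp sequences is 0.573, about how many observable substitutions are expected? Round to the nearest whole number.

Invert JC69: p = (3/4)(1 − e^(−4d/3)) = 0.75 × (1 − e^(-0.764)) = 0.75 × (1 − 0.465799) = 0.400651.
Expected differing sites = pL ≈ 0.400651 × 916 = 366.996316 ≈ 367.

367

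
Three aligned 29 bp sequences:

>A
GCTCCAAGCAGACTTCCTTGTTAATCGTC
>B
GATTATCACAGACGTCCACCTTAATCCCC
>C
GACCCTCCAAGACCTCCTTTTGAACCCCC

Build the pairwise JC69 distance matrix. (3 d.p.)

A–B: 12/29 sites differ → p ≈ 0.413793, d = −0.75 ln(1 − 0.551724) = 0.601760 ≈ 0.602.
A–C: 12/29 sites differ → p ≈ 0.413793, d = −0.75 ln(1 − 0.551724) = 0.601760 ≈ 0.602.
B–C: 11/29 sites differ → p ≈ 0.37931, d = −0.75 ln(1 − 0.505747) = 0.528531 ≈ 0.529.

d(A,B) = 0.602, d(A,C) = 0.602, d(B,C) = 0.529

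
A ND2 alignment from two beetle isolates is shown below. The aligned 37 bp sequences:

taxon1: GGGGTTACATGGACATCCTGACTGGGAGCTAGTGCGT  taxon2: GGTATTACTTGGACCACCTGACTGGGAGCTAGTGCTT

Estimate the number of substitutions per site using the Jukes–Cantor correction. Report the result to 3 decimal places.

The sequences differ at 6 of 37 sites (3, 4, 9, 15, 16, 36), so p = 6/37 ≈ 0.162162.
d = −(3/4) ln(1 − 4p/3) = −0.75 ln(1 − 0.216216) = −0.75 ln(0.783784)
  = −0.75 × (-0.243622) = 0.182717 substitutions/site.

0.183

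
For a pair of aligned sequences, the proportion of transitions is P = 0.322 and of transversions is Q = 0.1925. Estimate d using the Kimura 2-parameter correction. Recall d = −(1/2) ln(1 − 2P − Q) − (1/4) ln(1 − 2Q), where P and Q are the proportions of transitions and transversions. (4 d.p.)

Under the Kimura two-parameter model, d = −½ ln(1 − 2P − Q) − ¼ ln(1 − 2Q).
1 − 2P − Q = 0.1635, giving −½ ln(0.1635) = 0.905471.
1 − 2Q = 0.615, giving −¼ ln(0.615) = 0.121533.
d = 0.905471 + 0.121533 = 1.027004.

1.0270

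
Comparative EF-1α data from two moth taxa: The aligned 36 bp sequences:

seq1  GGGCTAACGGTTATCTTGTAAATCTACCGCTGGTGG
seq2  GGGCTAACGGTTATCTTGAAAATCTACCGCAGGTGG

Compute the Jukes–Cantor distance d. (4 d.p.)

0.0577

The sequences differ at 2 of 36 sites (19, 31), so p = 2/36 ≈ 0.055556.
d = −(3/4) ln(1 − 4p/3) = −0.75 ln(1 − 0.074075) = −0.75 ln(0.925925)
  = −0.75 × (-0.076962) = 0.057722 substitutions/site.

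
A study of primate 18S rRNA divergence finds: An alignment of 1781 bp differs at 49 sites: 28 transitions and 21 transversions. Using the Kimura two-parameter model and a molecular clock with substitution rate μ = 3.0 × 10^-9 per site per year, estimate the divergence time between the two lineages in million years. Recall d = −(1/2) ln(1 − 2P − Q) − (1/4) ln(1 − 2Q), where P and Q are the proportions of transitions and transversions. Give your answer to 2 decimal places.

4.68

P = 28/1781 ≈ 0.015722 and Q = 21/1781 ≈ 0.011791.
Under the Kimura two-parameter model, d = −½ ln(1 − 2P − Q) − ¼ ln(1 − 2Q).
1 − 2P − Q = 0.956765, giving −½ ln(0.956765) = 0.022099.
1 − 2Q = 0.976418, giving −¼ ln(0.976418) = 0.005966.
d = 0.022099 + 0.005966 = 0.028065.
Under a molecular clock d = 2μt, so t = d/(2μ) = 0.028065 / (2 × 3.0 × 10^-9) = 4.68 million years.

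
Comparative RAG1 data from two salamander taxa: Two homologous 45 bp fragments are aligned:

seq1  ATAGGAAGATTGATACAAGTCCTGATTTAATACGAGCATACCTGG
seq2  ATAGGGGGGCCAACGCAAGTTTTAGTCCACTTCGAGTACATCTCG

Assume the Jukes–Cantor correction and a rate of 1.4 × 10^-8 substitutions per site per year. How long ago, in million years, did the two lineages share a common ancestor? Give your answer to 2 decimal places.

24.05

The sequences differ at 20 of 45 sites, so p = 20/45 ≈ 0.444444.
d = −(3/4) ln(1 − 4p/3) = −0.75 ln(1 − 0.592592) = −0.75 ln(0.407408)
  = −0.75 × (-0.897940) = 0.673455 substitutions/site.
Under a molecular clock d = 2μt, so t = d/(2μ) = 0.673455 / (2 × 1.4 × 10^-8) = 24.05 million years.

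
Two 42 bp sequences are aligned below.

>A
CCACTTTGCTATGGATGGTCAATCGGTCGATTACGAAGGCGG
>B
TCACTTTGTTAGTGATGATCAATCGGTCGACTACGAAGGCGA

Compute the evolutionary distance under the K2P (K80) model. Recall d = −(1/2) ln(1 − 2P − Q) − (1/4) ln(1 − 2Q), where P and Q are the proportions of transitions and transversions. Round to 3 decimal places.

Of 42 sites, 5 differences are transitions and 2 are transversions, so P = 5/42 ≈ 0.119048 and Q = 2/42 ≈ 0.047619.
Under the Kimura two-parameter model, d = −½ ln(1 − 2P − Q) − ¼ ln(1 − 2Q).
1 − 2P − Q = 0.714285, giving −½ ln(0.714285) = 0.168237.
1 − 2Q = 0.904762, giving −¼ ln(0.904762) = 0.025021.
d = 0.168237 + 0.025021 = 0.193258.

0.193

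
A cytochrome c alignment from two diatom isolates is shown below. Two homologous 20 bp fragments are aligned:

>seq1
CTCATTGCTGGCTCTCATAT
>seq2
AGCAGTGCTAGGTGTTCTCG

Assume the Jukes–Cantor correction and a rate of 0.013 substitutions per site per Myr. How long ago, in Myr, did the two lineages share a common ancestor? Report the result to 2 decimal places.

31.69

The sequences differ at 10 of 20 sites (1, 2, 5, 10, 12, 14, 16, 17, 19, 20), so p = 10/20 = 0.5.
d = −(3/4) ln(1 − 4p/3) = −0.75 ln(1 − 0.666667) = −0.75 ln(0.333333)
  = −0.75 × (-1.098613) = 0.823960 substitutions/site.
Under a molecular clock d = 2μt, so t = d/(2μ) = 0.823960 / (2 × 0.013) = 31.69 Myr.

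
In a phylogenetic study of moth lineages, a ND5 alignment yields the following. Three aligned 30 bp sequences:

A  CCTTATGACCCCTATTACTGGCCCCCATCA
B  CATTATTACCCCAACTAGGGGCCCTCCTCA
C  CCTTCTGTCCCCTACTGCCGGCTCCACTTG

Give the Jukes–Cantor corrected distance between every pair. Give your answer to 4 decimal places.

d(A,B) = 0.3295, d(A,C) = 0.4408, d(B,C) = 0.6467

A–B: 8/30 sites differ → p ≈ 0.266667, d = −0.75 ln(1 − 0.355556) = 0.329526 ≈ 0.3295.
A–C: 10/30 sites differ → p ≈ 0.333333, d = −0.75 ln(1 − 0.444444) = 0.440839 ≈ 0.4408.
B–C: 13/30 sites differ → p ≈ 0.433333, d = −0.75 ln(1 − 0.577777) = 0.646666 ≈ 0.6467.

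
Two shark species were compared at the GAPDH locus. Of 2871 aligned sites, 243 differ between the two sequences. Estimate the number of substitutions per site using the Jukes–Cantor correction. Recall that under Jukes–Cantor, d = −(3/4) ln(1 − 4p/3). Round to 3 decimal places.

p = 243/2871 ≈ 0.084639.
d = −(3/4) ln(1 − 4p/3) = −0.75 ln(1 − 0.112852) = −0.75 ln(0.887148)
  = −0.75 × (-0.119743) = 0.089807 substitutions/site.

0.090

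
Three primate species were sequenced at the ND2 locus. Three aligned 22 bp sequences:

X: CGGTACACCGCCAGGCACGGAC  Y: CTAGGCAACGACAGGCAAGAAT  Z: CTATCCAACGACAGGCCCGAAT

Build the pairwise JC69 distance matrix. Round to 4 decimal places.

d(X,Y) = 0.5913, d(X,Z) = 0.4975, d(Y,Z) = 0.2082

X–Y: 9/22 sites differ → p ≈ 0.409091, d = −0.75 ln(1 − 0.545455) = 0.591344 ≈ 0.5913.
X–Z: 8/22 sites differ → p ≈ 0.363636, d = −0.75 ln(1 − 0.484848) = 0.497470 ≈ 0.4975.
Y–Z: 4/22 sites differ → p ≈ 0.181818, d = −0.75 ln(1 − 0.242424) = 0.208224 ≈ 0.2082.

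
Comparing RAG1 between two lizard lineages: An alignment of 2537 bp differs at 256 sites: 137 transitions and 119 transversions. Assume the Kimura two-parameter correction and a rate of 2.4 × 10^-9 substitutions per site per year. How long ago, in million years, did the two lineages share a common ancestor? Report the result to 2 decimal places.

22.66

P = 137/2537 ≈ 0.054001 and Q = 119/2537 ≈ 0.046906.
Under the Kimura two-parameter model, d = −½ ln(1 − 2P − Q) − ¼ ln(1 − 2Q).
1 − 2P − Q = 0.845092, giving −½ ln(0.845092) = 0.084155.
1 − 2Q = 0.906188, giving −¼ ln(0.906188) = 0.024627.
d = 0.084155 + 0.024627 = 0.108782.
Under a molecular clock d = 2μt, so t = d/(2μ) = 0.108782 / (2 × 2.4 × 10^-9) = 22.66 million years.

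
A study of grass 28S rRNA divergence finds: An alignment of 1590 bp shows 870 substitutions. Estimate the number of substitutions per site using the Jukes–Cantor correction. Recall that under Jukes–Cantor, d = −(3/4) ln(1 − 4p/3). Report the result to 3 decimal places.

0.981

p = 870/1590 ≈ 0.54717.
d = −(3/4) ln(1 − 4p/3) = −0.75 ln(1 − 0.72956) = −0.75 ln(0.27044)
  = −0.75 × (-1.307705) = 0.980779 substitutions/site.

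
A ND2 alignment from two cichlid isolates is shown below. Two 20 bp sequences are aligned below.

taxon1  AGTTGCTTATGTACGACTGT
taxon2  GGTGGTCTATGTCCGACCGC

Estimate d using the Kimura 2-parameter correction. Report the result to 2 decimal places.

Of 20 sites, 5 differences are transitions and 2 are transversions, so P = 5/20 = 0.25 and Q = 2/20 = 0.1.
Under the Kimura two-parameter model, d = −½ ln(1 − 2P − Q) − ¼ ln(1 − 2Q).
1 − 2P − Q = 0.4, giving −½ ln(0.4) = 0.458145.
1 − 2Q = 0.8, giving −¼ ln(0.8) = 0.055786.
d = 0.458145 + 0.055786 = 0.513931.

0.51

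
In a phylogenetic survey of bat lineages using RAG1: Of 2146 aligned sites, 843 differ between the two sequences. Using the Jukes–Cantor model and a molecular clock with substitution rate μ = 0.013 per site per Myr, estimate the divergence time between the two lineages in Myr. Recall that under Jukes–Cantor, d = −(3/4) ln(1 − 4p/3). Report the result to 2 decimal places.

21.40

p = 843/2146 ≈ 0.392824.
d = −(3/4) ln(1 − 4p/3) = −0.75 ln(1 − 0.523765) = −0.75 ln(0.476235)
  = −0.75 × (-0.741844) = 0.556383 substitutions/site.
Under a molecular clock d = 2μt, so t = d/(2μ) = 0.556383 / (2 × 0.013) = 21.40 Myr.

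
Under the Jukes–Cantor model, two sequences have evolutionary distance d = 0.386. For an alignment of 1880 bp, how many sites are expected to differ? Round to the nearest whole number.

Invert JC69: p = (3/4)(1 − e^(−4d/3)) = 0.75 × (1 − e^(-0.514667)) = 0.75 × (1 − 0.597700) = 0.301725.
Expected differing sites = pL ≈ 0.301725 × 1880 = 567.243 ≈ 567.

567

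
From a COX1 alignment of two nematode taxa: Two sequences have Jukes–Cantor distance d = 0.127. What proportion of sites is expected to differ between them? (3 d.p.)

p = (3/4)(1 − e^(−4d/3)) = 0.75 × (1 − e^(-0.169333)) = 0.75 × (1 − 0.844228) = 0.116829.

0.117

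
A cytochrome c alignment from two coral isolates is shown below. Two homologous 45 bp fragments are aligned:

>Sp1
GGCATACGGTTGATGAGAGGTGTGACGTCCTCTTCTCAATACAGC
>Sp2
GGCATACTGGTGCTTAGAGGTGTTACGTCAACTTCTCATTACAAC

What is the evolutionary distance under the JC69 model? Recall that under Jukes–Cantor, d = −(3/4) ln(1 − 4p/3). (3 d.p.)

0.233

The sequences differ at 9 of 45 sites (8, 10, 13, 15, 24, 30, 31, 39, 44), so p = 9/45 = 0.2.
d = −(3/4) ln(1 − 4p/3) = −0.75 ln(1 − 0.266667) = −0.75 ln(0.733333)
  = −0.75 × (-0.310155) = 0.232616 substitutions/site.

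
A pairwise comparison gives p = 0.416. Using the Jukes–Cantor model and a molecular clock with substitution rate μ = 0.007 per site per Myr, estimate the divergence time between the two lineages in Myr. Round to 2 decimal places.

d = −(3/4) ln(1 − 4p/3) = −0.75 ln(1 − 0.554667) = −0.75 ln(0.445333)
  = −0.75 × (-0.808933) = 0.606700 substitutions/site.
Under a molecular clock d = 2μt, so t = d/(2μ) = 0.606700 / (2 × 0.007) = 43.34 Myr.

43.34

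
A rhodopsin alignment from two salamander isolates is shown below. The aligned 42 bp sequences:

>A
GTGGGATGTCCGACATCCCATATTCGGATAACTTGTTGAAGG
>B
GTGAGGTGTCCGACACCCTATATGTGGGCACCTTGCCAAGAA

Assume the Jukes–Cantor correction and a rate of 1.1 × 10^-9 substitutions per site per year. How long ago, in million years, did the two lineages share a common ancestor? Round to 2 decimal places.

220.44

The sequences differ at 15 of 42 sites, so p = 15/42 ≈ 0.357143.
d = −(3/4) ln(1 − 4p/3) = −0.75 ln(1 − 0.476191) = −0.75 ln(0.523809)
  = −0.75 × (-0.646628) = 0.484971 substitutions/site.
Under a molecular clock d = 2μt, so t = d/(2μ) = 0.484971 / (2 × 1.1 × 10^-9) = 220.44 million years.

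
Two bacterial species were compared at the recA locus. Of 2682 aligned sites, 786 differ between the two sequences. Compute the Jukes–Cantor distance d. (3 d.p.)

0.372

p = 786/2682 ≈ 0.293065.
d = −(3/4) ln(1 − 4p/3) = −0.75 ln(1 − 0.390753) = −0.75 ln(0.609247)
  = −0.75 × (-0.495532) = 0.371649 substitutions/site.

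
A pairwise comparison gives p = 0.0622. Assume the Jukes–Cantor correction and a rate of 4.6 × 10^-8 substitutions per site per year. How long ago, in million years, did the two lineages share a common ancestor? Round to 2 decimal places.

d = −(3/4) ln(1 − 4p/3) = −0.75 ln(1 − 0.082933) = −0.75 ln(0.917067)
  = −0.75 × (-0.086575) = 0.064931 substitutions/site.
Under a molecular clock d = 2μt, so t = d/(2μ) = 0.064931 / (2 × 4.6 × 10^-8) = 0.71 million years.

0.71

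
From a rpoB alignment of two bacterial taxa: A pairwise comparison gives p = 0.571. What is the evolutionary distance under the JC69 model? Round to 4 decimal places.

d = −(3/4) ln(1 − 4p/3) = −0.75 ln(1 − 0.761333) = −0.75 ln(0.238667)
  = −0.75 × (-1.432686) = 1.074515 substitutions/site.

1.0745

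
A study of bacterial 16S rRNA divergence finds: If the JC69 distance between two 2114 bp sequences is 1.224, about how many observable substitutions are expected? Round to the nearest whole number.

Invert JC69: p = (3/4)(1 − e^(−4d/3)) = 0.75 × (1 − e^(-1.632)) = 0.75 × (1 − 0.195538) = 0.603347.
Expected differing sites = pL ≈ 0.603347 × 2114 = 1275.475558 ≈ 1275.

1275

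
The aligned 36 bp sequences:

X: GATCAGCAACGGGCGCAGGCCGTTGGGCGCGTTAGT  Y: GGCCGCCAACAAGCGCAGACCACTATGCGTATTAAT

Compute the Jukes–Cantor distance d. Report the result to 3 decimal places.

The sequences differ at 14 of 36 sites, so p = 14/36 ≈ 0.388889.
d = −(3/4) ln(1 − 4p/3) = −0.75 ln(1 − 0.518519) = −0.75 ln(0.481481)
  = −0.75 × (-0.730889) = 0.548167 substitutions/site.

0.548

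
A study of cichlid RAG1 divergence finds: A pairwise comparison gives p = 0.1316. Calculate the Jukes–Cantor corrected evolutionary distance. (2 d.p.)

0.14

d = −(3/4) ln(1 − 4p/3) = −0.75 ln(1 − 0.175467) = −0.75 ln(0.824533)
  = −0.75 × (-0.192938) = 0.144704 substitutions/site.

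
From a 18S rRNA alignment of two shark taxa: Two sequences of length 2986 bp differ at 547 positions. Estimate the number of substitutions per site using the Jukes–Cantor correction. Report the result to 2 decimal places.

p = 547/2986 ≈ 0.183188.
d = −(3/4) ln(1 − 4p/3) = −0.75 ln(1 − 0.244251) = −0.75 ln(0.755749)
  = −0.75 × (-0.280046) = 0.210035 substitutions/site.

0.21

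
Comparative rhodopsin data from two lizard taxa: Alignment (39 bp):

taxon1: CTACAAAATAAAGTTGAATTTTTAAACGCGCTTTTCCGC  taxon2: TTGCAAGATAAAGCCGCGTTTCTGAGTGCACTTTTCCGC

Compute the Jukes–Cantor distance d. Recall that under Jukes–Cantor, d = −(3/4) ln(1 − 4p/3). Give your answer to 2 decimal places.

The sequences differ at 12 of 39 sites, so p = 12/39 ≈ 0.307692.
d = −(3/4) ln(1 − 4p/3) = −0.75 ln(1 − 0.410256) = −0.75 ln(0.589744)
  = −0.75 × (-0.528067) = 0.396050 substitutions/site.

0.40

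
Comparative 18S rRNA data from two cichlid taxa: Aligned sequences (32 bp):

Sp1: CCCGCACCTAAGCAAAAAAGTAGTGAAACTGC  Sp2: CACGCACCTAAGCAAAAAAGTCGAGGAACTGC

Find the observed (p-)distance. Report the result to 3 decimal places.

The sequences differ at 4 of 32 positions (sites 2, 22, 24, 26).
p = 4/32 = 0.125.

0.125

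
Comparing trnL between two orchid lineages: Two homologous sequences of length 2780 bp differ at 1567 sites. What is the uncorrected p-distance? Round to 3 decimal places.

p = 1567/2780 = 0.563669… ≈ 0.564 (to 3 d.p.).

0.564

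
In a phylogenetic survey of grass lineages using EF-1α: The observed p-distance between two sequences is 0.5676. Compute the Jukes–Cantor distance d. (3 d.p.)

d = −(3/4) ln(1 − 4p/3) = −0.75 ln(1 − 0.7568) = −0.75 ln(0.2432)
  = −0.75 × (-1.413871) = 1.060403 substitutions/site.

1.060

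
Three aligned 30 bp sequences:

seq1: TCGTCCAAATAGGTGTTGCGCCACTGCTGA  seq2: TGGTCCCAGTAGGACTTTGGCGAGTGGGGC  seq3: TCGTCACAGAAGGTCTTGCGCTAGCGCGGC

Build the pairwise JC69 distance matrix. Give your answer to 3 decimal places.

seq1–seq2: 12/30 sites differ → p = 0.4, d = −0.75 ln(1 − 0.533333) = 0.571605 ≈ 0.572.
seq1–seq3: 10/30 sites differ → p ≈ 0.333333, d = −0.75 ln(1 − 0.444444) = 0.440839 ≈ 0.441.
seq2–seq3: 9/30 sites differ → p = 0.3, d = −0.75 ln(1 − 0.4) = 0.383119 ≈ 0.383.

d(seq1,seq2) = 0.572, d(seq1,seq3) = 0.441, d(seq2,seq3) = 0.383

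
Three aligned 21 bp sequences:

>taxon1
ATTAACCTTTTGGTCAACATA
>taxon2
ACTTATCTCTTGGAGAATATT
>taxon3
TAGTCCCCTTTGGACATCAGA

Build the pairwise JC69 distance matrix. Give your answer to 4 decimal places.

d(taxon1,taxon2) = 0.5319, d(taxon1,taxon3) = 0.6355, d(taxon2,taxon3) = 1.0763

taxon1–taxon2: 8/21 sites differ → p ≈ 0.380952, d = −0.75 ln(1 − 0.507936) = 0.531860 ≈ 0.5319.
taxon1–taxon3: 9/21 sites differ → p ≈ 0.428571, d = −0.75 ln(1 − 0.571428) = 0.635472 ≈ 0.6355.
taxon2–taxon3: 12/21 sites differ → p ≈ 0.571429, d = −0.75 ln(1 − 0.761905) = 1.076314 ≈ 1.0763.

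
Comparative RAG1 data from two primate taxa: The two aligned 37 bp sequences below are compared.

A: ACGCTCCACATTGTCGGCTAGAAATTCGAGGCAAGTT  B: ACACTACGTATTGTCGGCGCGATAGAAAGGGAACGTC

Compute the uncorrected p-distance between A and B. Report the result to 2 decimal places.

The sequences differ at 15 of 37 positions.
p = 15/37 = 0.405405… ≈ 0.41 (to 2 d.p.).

0.41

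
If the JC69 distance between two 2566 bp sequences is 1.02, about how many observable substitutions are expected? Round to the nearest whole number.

Invert JC69: p = (3/4)(1 − e^(−4d/3)) = 0.75 × (1 − e^(-1.36)) = 0.75 × (1 − 0.256661) = 0.557504.
Expected differing sites = pL ≈ 0.557504 × 2566 = 1430.555264 ≈ 1431.

1431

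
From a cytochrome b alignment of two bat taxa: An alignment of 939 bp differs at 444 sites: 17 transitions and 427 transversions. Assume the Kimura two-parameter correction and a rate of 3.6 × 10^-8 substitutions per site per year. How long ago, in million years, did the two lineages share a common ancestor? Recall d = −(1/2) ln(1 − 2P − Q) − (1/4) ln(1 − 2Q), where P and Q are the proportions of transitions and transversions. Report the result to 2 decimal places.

P = 17/939 ≈ 0.018104 and Q = 427/939 ≈ 0.454739.
Under the Kimura two-parameter model, d = −½ ln(1 − 2P − Q) − ¼ ln(1 − 2Q).
1 − 2P − Q = 0.509053, giving −½ ln(0.509053) = 0.337602.
1 − 2Q = 0.090522, giving −¼ ln(0.090522) = 0.600541.
d = 0.337602 + 0.600541 = 0.938143.
Under a molecular clock d = 2μt, so t = d/(2μ) = 0.938143 / (2 × 3.6 × 10^-8) = 13.03 million years.

13.03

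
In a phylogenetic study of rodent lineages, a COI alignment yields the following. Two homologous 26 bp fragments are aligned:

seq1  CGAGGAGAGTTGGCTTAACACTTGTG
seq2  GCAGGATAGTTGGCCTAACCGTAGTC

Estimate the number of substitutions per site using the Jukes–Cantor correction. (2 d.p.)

0.40

The sequences differ at 8 of 26 sites (1, 2, 7, 15, 20, 21, 23, 26), so p = 8/26 ≈ 0.307692.
d = −(3/4) ln(1 − 4p/3) = −0.75 ln(1 − 0.410256) = −0.75 ln(0.589744)
  = −0.75 × (-0.528067) = 0.396050 substitutions/site.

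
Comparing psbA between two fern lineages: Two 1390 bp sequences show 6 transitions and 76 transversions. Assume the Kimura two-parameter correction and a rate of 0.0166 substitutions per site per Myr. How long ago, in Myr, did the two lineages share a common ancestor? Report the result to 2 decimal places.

P = 6/1390 ≈ 0.004317 and Q = 76/1390 ≈ 0.054676.
Under the Kimura two-parameter model, d = −½ ln(1 − 2P − Q) − ¼ ln(1 − 2Q).
1 − 2P − Q = 0.93669, giving −½ ln(0.93669) = 0.032701.
1 − 2Q = 0.890648, giving −¼ ln(0.890648) = 0.028951.
d = 0.032701 + 0.028951 = 0.061652.
Under a molecular clock d = 2μt, so t = d/(2μ) = 0.061652 / (2 × 0.0166) = 1.86 Myr.

1.86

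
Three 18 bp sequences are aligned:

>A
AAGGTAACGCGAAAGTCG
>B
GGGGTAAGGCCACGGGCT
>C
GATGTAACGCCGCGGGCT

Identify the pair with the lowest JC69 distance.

A–B: 8/18 differ, p = 0.444, d = 0.673.
A–C: 8/18 differ, p = 0.444, d = 0.673.
B–C: 4/18 differ, p = 0.222, d = 0.264.
The smallest distance is between B and C.

B and C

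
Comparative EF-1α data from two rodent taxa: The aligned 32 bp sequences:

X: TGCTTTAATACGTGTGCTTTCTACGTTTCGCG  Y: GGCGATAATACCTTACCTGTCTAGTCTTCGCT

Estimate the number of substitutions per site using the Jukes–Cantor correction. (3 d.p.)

0.520

The sequences differ at 12 of 32 sites, so p = 12/32 = 0.375.
d = −(3/4) ln(1 − 4p/3) = −0.75 ln(1 − 0.5) = −0.75 ln(0.5)
  = −0.75 × (-0.693147) = 0.519860 substitutions/site.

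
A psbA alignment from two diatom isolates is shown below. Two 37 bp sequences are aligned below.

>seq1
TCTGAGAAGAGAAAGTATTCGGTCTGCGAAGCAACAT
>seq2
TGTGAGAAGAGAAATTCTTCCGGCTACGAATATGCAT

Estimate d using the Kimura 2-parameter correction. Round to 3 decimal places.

Of 37 sites, 2 differences are transitions and 8 are transversions, so P = 2/37 ≈ 0.054054 and Q = 8/37 ≈ 0.216216.
Under the Kimura two-parameter model, d = −½ ln(1 − 2P − Q) − ¼ ln(1 − 2Q).
1 − 2P − Q = 0.675676, giving −½ ln(0.675676) = 0.196021.
1 − 2Q = 0.567568, giving −¼ ln(0.567568) = 0.141599.
d = 0.196021 + 0.141599 = 0.337620.

0.338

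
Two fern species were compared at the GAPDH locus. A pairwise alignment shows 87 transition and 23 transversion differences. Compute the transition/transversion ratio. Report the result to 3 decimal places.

R = 87/23 = 3.782608… ≈ 3.783 (to 3 d.p.).

3.783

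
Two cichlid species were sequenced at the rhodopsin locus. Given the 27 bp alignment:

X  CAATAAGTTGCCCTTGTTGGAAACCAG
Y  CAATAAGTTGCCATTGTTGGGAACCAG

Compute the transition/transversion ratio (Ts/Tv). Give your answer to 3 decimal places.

Transitions are A↔G and C↔T; transversions are all other mismatches.
Transitions: 1. Transversions: 1.
R = 1/1 = 1.000.

1.000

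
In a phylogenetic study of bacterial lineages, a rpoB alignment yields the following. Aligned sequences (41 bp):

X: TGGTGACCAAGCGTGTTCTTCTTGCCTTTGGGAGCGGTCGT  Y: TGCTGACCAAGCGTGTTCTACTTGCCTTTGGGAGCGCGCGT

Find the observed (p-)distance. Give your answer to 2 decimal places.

The sequences differ at 4 of 41 positions (sites 3, 20, 37, 38).
p = 4/41 = 0.097560… ≈ 0.10 (to 2 d.p.).

0.10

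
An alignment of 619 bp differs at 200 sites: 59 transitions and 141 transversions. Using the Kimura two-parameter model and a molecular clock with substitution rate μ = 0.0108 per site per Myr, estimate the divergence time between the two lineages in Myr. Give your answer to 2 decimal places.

19.58

P = 59/619 ≈ 0.095315 and Q = 141/619 ≈ 0.227787.
Under the Kimura two-parameter model, d = −½ ln(1 − 2P − Q) − ¼ ln(1 − 2Q).
1 − 2P − Q = 0.581583, giving −½ ln(0.581583) = 0.271001.
1 − 2Q = 0.544426, giving −¼ ln(0.544426) = 0.152006.
d = 0.271001 + 0.152006 = 0.423007.
Under a molecular clock d = 2μt, so t = d/(2μ) = 0.423007 / (2 × 0.0108) = 19.58 Myr.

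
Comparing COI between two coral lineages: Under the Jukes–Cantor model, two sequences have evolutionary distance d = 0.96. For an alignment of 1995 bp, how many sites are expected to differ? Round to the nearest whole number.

Invert JC69: p = (3/4)(1 − e^(−4d/3)) = 0.75 × (1 − e^(-1.28)) = 0.75 × (1 − 0.278037) = 0.541472.
Expected differing sites = pL ≈ 0.541472 × 1995 = 1080.23664 ≈ 1080.

1080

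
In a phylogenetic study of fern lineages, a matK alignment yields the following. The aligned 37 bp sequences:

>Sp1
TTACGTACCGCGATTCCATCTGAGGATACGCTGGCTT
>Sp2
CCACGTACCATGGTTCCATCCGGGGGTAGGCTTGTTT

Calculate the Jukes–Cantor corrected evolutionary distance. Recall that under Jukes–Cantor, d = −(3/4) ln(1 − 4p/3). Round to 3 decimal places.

The sequences differ at 11 of 37 sites, so p = 11/37 ≈ 0.297297.
d = −(3/4) ln(1 − 4p/3) = −0.75 ln(1 − 0.396396) = −0.75 ln(0.603604)
  = −0.75 × (-0.504837) = 0.378628 substitutions/site.

0.379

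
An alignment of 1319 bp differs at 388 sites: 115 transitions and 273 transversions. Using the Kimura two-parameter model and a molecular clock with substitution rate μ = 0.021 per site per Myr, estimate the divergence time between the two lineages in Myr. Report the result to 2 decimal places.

8.90

P = 115/1319 ≈ 0.087187 and Q = 273/1319 ≈ 0.206975.
Under the Kimura two-parameter model, d = −½ ln(1 − 2P − Q) − ¼ ln(1 − 2Q).
1 − 2P − Q = 0.618651, giving −½ ln(0.618651) = 0.240107.
1 − 2Q = 0.58605, giving −¼ ln(0.58605) = 0.133588.
d = 0.240107 + 0.133588 = 0.373695.
Under a molecular clock d = 2μt, so t = d/(2μ) = 0.373695 / (2 × 0.021) = 8.90 Myr.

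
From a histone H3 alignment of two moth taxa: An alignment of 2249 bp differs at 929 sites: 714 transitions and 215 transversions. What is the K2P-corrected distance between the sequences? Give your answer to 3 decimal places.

P = 714/2249 ≈ 0.317474 and Q = 215/2249 ≈ 0.095598.
Under the Kimura two-parameter model, d = −½ ln(1 − 2P − Q) − ¼ ln(1 − 2Q).
1 − 2P − Q = 0.269454, giving −½ ln(0.269454) = 0.655679.
1 − 2Q = 0.808804, giving −¼ ln(0.808804) = 0.053050.
d = 0.655679 + 0.053050 = 0.708729.

0.709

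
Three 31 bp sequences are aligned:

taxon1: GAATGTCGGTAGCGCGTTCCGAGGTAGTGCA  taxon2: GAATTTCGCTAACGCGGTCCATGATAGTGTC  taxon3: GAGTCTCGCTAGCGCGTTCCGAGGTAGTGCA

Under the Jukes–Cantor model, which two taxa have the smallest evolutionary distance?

taxon1–taxon2: 9/31 differ, p = 0.290, d = 0.367.
taxon1–taxon3: 3/31 differ, p = 0.097, d = 0.104.
taxon2–taxon3: 9/31 differ, p = 0.290, d = 0.367.
The smallest distance is between taxon1 and taxon3.

taxon1 and taxon3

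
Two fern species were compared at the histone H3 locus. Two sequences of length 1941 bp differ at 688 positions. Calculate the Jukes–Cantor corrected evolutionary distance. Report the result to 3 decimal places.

0.480

p = 688/1941 ≈ 0.354456.
d = −(3/4) ln(1 − 4p/3) = −0.75 ln(1 − 0.472608) = −0.75 ln(0.527392)
  = −0.75 × (-0.639811) = 0.479858 substitutions/site.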